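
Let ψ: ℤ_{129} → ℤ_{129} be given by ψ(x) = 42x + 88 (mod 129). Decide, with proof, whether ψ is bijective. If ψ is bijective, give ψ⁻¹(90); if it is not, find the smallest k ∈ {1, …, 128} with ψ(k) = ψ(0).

We have gcd(42, 129) = 3 > 1. Taking u = 0 and v = 43: ψ(0) = 88 and ψ(43) = 42·43 + 88 = 1894 ≡ 88 (mod 129).
So ψ(0) = ψ(43) while 0 ≠ 43, thus ψ is not injective, hence not bijective.
Since ψ is not bijective, we find the least positive k with ψ(k) = ψ(0): this means 42k ≡ 0 (mod 129), i.e. 129 ∣ 42k. Since gcd(42, 129) = 3, dividing through by 3 this holds exactly when 43 ∣ 14k, and as gcd(14, 43) = 1, exactly when 43 ∣ k.
The smallest positive such k is 43.

43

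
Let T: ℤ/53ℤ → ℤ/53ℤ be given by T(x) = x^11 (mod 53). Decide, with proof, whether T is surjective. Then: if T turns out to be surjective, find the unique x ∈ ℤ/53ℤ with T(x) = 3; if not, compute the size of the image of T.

34

Since 53 is prime, the nonzero elements of ℤ/53ℤ form a cyclic group of order 52.
As gcd(11, 52) = 1, raising to the 11th power is a bijection on this group: if a^11 ≡ b^11 then (ab^{−1})^11 = 1, and the only element of order dividing gcd(11, 52) = 1 is 1, so a = b.
With T(0) = 0 this makes T injective on all of ℤ/53ℤ, hence bijective (finite equal-size domain and codomain). In particular T is surjective.
Since T is surjective, we find the preimage of 3. The inverse of x ↦ x^11 on (ℤ/53ℤ)^× is x ↦ x^19, because 11·19 = 209 = 4·52 + 1 ≡ 1 (mod 52) and x^{52} = 1 for x ≠ 0 (Fermat). So T⁻¹(3) = 3^19 mod 53.
Repeated squaring mod 53: 3^1 ≡ 3, 3^2 ≡ 3² = 9, 3^4 ≡ 9² = 81 ≡ 28, 3^8 ≡ 28² = 784 ≡ 42, 3^16 ≡ 42² = 1764 ≡ 15. Since 19 = 16 + 2 + 1, 3^19 ≡ 15·9·3: 15·9 = 135 ≡ 29, then 29·3 = 87 ≡ 34. So 3^19 ≡ 34 (mod 53).
Hence T⁻¹(3) = 34.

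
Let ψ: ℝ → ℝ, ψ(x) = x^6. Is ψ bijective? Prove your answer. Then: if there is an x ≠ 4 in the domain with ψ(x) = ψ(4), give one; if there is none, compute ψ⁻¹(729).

-4

ψ(4) = 4096 = (−4)^6 = ψ(−4) (since 6 is even), with 4 ≠ −4. So ψ is not injective, hence not bijective.
For the follow-up, such an x exists: taking x = −4 ∈ ℝ gives ψ(−4) = 4096 = ψ(4) with −4 ≠ 4.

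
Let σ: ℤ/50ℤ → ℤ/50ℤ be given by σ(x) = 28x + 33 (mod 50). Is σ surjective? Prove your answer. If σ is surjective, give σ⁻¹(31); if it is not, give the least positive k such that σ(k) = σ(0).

Since gcd(28, 50) = 2, we have 28x ≡ 0 (mod 2) for all x, so σ(x) ≡ 1 (mod 2).
But 0 ≢ 1 (mod 2), so 0 ∈ ℤ/50ℤ has no preimage. Hence σ is not surjective.
Since σ is not surjective, we find the least positive k with σ(k) = σ(0): this means 28k ≡ 0 (mod 50), i.e. 50 ∣ 28k. Since gcd(28, 50) = 2, dividing through by 2 this holds exactly when 25 ∣ 14k, and as gcd(14, 25) = 1, exactly when 25 ∣ k.
The smallest positive such k is 25.

25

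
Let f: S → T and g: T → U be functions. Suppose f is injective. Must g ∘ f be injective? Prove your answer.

No. Take S = T = U = {1, 2}, f = identity (injective), and g(x) = 1 for every x.
Then (g ∘ f)(1) = 1 = (g ∘ f)(2) with 1 ≠ 2, so g ∘ f is not injective.

not injective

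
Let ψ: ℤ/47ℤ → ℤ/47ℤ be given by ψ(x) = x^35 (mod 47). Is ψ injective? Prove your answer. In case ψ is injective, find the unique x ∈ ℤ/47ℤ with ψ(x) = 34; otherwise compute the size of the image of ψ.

Since 47 is prime, the nonzero elements of ℤ/47ℤ form a cyclic group of order 46.
As gcd(35, 46) = 1, raising to the 35th power is a bijection on this group: if x_1^35 ≡ x_2^35 then (x_1x_2^{−1})^35 = 1, and the only element of order dividing gcd(35, 46) = 1 is 1, so x_1 = x_2.
With ψ(0) = 0 this makes ψ injective on all of ℤ/47ℤ, hence bijective (finite equal-size domain and codomain). In particular ψ is injective.
Since ψ is injective, we find the preimage of 34. The inverse of x ↦ x^35 on (ℤ/47ℤ)^× is x ↦ x^25, because 35·25 = 875 = 19·46 + 1 ≡ 1 (mod 46) and x^{46} = 1 for x ≠ 0 (Fermat). So ψ⁻¹(34) = 34^25 mod 47.
Repeated squaring mod 47: 34^1 ≡ 34, 34^2 ≡ 34² = 1156 ≡ 28, 34^4 ≡ 28² = 784 ≡ 32, 34^8 ≡ 32² = 1024 ≡ 37, 34^16 ≡ 37² = 1369 ≡ 6. Since 25 = 16 + 8 + 1, 34^25 ≡ 6·37·34: 6·37 = 222 ≡ 34, then 34·34 = 1156 ≡ 28. So 34^25 ≡ 28 (mod 47).
Hence ψ⁻¹(34) = 28.

28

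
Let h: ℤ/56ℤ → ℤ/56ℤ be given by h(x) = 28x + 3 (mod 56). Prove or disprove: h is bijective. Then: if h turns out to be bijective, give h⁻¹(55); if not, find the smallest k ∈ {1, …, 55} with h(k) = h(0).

2

We have gcd(28, 56) = 28 > 1. Taking a = 0 and b = 2: h(0) = 3 and h(2) = 28·2 + 3 = 59 ≡ 3 (mod 56).
So h(0) = h(2) while 0 ≠ 2, therefore h is not injective, hence not bijective.
Since h is not bijective, we find the least positive k with h(k) = h(0): this means 28k ≡ 0 (mod 56), i.e. 56 ∣ 28k. Since gcd(28, 56) = 28, dividing through by 28 this holds exactly when 2 ∣ k.
The smallest positive such k is 2.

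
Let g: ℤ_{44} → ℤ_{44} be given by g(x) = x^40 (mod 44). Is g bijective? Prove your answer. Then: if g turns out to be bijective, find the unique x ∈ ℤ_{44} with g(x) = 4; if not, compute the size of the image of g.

4

g(1) = 1^40 = 1.
g(3): Repeated squaring mod 44: 3^1 ≡ 3, 3^2 ≡ 3² = 9, 3^4 ≡ 9² = 81 ≡ 37, 3^8 ≡ 37² = 1369 ≡ 5, 3^16 ≡ 5² = 25, 3^32 ≡ 25² = 625 ≡ 9. Since 40 = 32 + 8, 3^40 ≡ 9·5: 9·5 = 45 ≡ 1. So 3^40 ≡ 1 (mod 44).
So g(1) = g(3) = 1 while 1 ≠ 3, hence g is not injective, hence not bijective.
Since g is not bijective, we determine |image(g)|. Computing x^40 mod 44 for each x (by repeated squaring, reducing mod 44 at every step), the values g(0), g(1), …, g(43) are: 0, 1, 12, 1, 12, 1, 12, 1, 12, 1, 12, 33, 12, 1, 12, 1, 12, 1, 12, 1, 12, 1, 0, 1, 12, 1, 12, 1, 12, 1, 12, 1, 12, 33, 12, 1, 12, 1, 12, 1, 12, 1, 12, 1.
The distinct values are {0, 1, 12, 33}; there are 4 of them.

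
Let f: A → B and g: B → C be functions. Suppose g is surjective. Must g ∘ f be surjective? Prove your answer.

No. Take A = {1}, B = C = {1, 2, 3, 4}, f(1) = 1, and g = identity (surjective).
Then (g ∘ f)(1) = 1, and 4 ∈ C has no preimage under g ∘ f, so g ∘ f is not surjective.

not surjective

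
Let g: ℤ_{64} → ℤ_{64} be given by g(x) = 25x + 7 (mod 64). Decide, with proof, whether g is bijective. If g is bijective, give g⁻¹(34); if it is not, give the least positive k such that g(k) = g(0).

Recall: injectivity means: for all u, v in the domain, g(u) = g(v) implies u = v.
Suppose g(u) = g(v) in ℤ_{64}. Then 25u + 7 ≡ 25v + 7 (mod 64), therefore 25(u − v) ≡ 0 (mod 64).
Since gcd(25, 64) = 1, 25 is invertible modulo 64, hence u − v ≡ 0 (mod 64), i.e. u = v.
We now compute 25⁻¹ mod 64 explicitly. Euclid's algorithm: 64 = 2·25 + 14, 25 = 1·14 + 11, 14 = 1·11 + 3, 11 = 3·3 + 2, 3 = 1·2 + 1; back-substituting gives 1 = 41·25 − 16·64, so 25⁻¹ ≡ 41 (mod 64).
Then y ↦ 41(y − 7) is a two-sided inverse to g, so every y ∈ ℤ_{64} has a preimage.
Hence g is bijective.
Since g is bijective, we find g⁻¹(34): we need 25x ≡ 34 − 7 ≡ 27 (mod 64). Using 25⁻¹ = 41: x ≡ 41·27 = 1107 = 17·64 + 19, so x = 19.
Check: g(19) = 25·19 + 7 = 482 = 7·64 + 34 ≡ 34 (mod 64).

19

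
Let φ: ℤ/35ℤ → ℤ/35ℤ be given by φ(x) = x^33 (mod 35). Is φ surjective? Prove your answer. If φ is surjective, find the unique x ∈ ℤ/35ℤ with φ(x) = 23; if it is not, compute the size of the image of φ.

15

φ(4): Repeated squaring mod 35: 4^1 ≡ 4, 4^2 ≡ 4² = 16, 4^4 ≡ 16² = 256 ≡ 11, 4^8 ≡ 11² = 121 ≡ 16, 4^16 ≡ 16² = 256 ≡ 11, 4^32 ≡ 11² = 121 ≡ 16. Since 33 = 32 + 1, 4^33 ≡ 16·4: 16·4 = 64 ≡ 29. So 4^33 ≡ 29 (mod 35).
φ(9): Repeated squaring mod 35: 9^1 ≡ 9, 9^2 ≡ 9² = 81 ≡ 11, 9^4 ≡ 11² = 121 ≡ 16, 9^8 ≡ 16² = 256 ≡ 11, 9^16 ≡ 11² = 121 ≡ 16, 9^32 ≡ 16² = 256 ≡ 11. Since 33 = 32 + 1, 9^33 ≡ 11·9: 11·9 = 99 ≡ 29. So 9^33 ≡ 29 (mod 35).
So φ(4) = φ(9) = 29 while 4 ≠ 9, so φ is not injective.
A non-injective map from the 35-element set ℤ/35ℤ to itself takes at most 34 distinct values, so it cannot be surjective. Thus φ is not surjective.
Since φ is not surjective, we determine |image(φ)|. Computing x^33 mod 35 for each x (by repeated squaring, reducing mod 35 at every step), the values φ(0), φ(1), …, φ(34) are: 0, 1, 22, 13, 29, 20, 6, 7, 8, 29, 20, 1, 27, 13, 14, 15, 1, 27, 8, 34, 20, 21, 22, 8, 34, 15, 6, 27, 28, 29, 15, 6, 22, 13, 34.
The distinct values are {0, 1, 6, 7, 8, 13, 14, 15, 20, 21, 22, 27, 28, 29, 34}; there are 15 of them.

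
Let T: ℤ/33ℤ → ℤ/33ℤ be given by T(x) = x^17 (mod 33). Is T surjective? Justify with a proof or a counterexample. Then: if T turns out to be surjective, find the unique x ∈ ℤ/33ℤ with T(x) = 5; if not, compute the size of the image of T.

26

Computing x^17 mod 33 for each x (by repeated squaring, reducing mod 33 at every step), the values T(0), T(1), …, T(32) are: 0, 1, 29, 9, 16, 14, 30, 28, 2, 15, 10, 11, 12, 7, 20, 27, 25, 8, 6, 13, 26, 21, 22, 23, 18, 31, 5, 3, 19, 17, 24, 4, 32.
Every element of ℤ/33ℤ appears exactly once in this list, so T is a bijection, and in particular surjective.
Since T is surjective, we read off the preimage of 5 from the same table: T(26) = 5, so T⁻¹(5) = 26.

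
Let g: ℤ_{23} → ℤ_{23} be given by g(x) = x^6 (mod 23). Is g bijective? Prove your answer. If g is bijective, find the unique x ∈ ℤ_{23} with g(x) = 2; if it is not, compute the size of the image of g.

g(11): Repeated squaring mod 23: 11^1 ≡ 11, 11^2 ≡ 11² = 121 ≡ 6, 11^4 ≡ 6² = 36 ≡ 13. Since 6 = 4 + 2, 11^6 ≡ 13·6: 13·6 = 78 ≡ 9. So 11^6 ≡ 9 (mod 23).
g(12): Repeated squaring mod 23: 12^1 ≡ 12, 12^2 ≡ 12² = 144 ≡ 6, 12^4 ≡ 6² = 36 ≡ 13. Since 6 = 4 + 2, 12^6 ≡ 13·6: 13·6 = 78 ≡ 9. So 12^6 ≡ 9 (mod 23).
So g(11) = g(12) = 9 while 11 ≠ 12, therefore g is not injective, hence not bijective.
Since g is not bijective, we determine |image(g)|. Computing x^6 mod 23 for each x (by repeated squaring, reducing mod 23 at every step), the values g(0), g(1), …, g(22) are: 0, 1, 18, 16, 2, 8, 12, 4, 13, 3, 6, 9, 9, 6, 3, 13, 4, 12, 8, 2, 16, 18, 1.
The distinct values are {0, 1, 2, 3, 4, 6, 8, 9, 12, 13, 16, 18}; there are 12 of them.

12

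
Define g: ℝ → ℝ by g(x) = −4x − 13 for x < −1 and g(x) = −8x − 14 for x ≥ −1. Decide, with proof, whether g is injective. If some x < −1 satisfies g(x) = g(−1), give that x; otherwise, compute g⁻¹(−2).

Both pieces are strictly decreasing (slopes −4 and −8), so each is injective on its own interval.
The left piece maps (−∞, −1) onto (−9, ∞); the right piece maps [−1, ∞) onto (−∞, −6].
These images overlap. In particular g(−1) = −6 (right piece), and solving −4x − 13 = −6 on the left piece gives x = −7/4 < −1.
So g(−7/4) = g(−1) with −7/4 ≠ −1, and g is not injective. This x = −7/4 is the requested value below −1.

-7/4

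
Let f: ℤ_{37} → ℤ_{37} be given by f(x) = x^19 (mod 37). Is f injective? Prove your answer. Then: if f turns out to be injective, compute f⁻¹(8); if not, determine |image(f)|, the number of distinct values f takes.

29

Since 37 is prime, the nonzero elements of ℤ_{37} form a cyclic group of order 36.
As gcd(19, 36) = 1, raising to the 19th power is a bijection on this group: if u^19 ≡ v^19 then (uv^{−1})^19 = 1, and the only element of order dividing gcd(19, 36) = 1 is 1, so u = v.
With f(0) = 0 this makes f injective on all of ℤ_{37}, hence bijective (finite equal-size domain and codomain). In particular f is injective.
Since f is injective, we find the preimage of 8. The inverse of x ↦ x^19 on (ℤ_{37})^× is x ↦ x^19, because 19·19 = 361 = 10·36 + 1 ≡ 1 (mod 36) and x^{36} = 1 for x ≠ 0 (Fermat). So f⁻¹(8) = 8^19 mod 37.
Repeated squaring mod 37: 8^1 ≡ 8, 8^2 ≡ 8² = 64 ≡ 27, 8^4 ≡ 27² = 729 ≡ 26, 8^8 ≡ 26² = 676 ≡ 10, 8^16 ≡ 10² = 100 ≡ 26. Since 19 = 16 + 2 + 1, 8^19 ≡ 26·27·8: 26·27 = 702 ≡ 36, then 36·8 = 288 ≡ 29. So 8^19 ≡ 29 (mod 37).
Hence f⁻¹(8) = 29.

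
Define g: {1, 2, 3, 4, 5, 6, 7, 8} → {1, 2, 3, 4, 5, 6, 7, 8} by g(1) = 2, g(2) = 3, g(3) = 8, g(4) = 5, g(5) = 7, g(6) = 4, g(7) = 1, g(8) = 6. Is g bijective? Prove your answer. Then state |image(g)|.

8

The values 2, 3, 8, 5, 7, 4, 1, 6 are a permutation of {1, 2, 3, 4, 5, 6, 7, 8}: each element appears exactly once.
So g is injective and surjective, hence bijective.
The image of g is {1, 2, 3, 4, 5, 6, 7, 8}, which has 8 elements.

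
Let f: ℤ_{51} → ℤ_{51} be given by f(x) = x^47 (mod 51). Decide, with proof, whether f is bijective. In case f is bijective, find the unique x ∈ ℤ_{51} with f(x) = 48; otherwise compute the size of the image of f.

45

Computing x^47 mod 51 for each x (by repeated squaring, reducing mod 51 at every step), the values f(0), f(1), …, f(50) are: 0, 1, 26, 6, 13, 41, 3, 22, 32, 36, 46, 14, 27, 4, 11, 42, 16, 17, 18, 43, 23, 30, 7, 20, 39, 49, 2, 12, 31, 44, 21, 28, 8, 33, 34, 35, 9, 40, 47, 24, 37, 5, 15, 19, 29, 48, 10, 38, 45, 25, 50.
Every element of ℤ_{51} appears exactly once in this list, so f is a bijection, and in particular bijective.
Since f is bijective, we read off the preimage of 48 from the same table: f(45) = 48, so f⁻¹(48) = 45.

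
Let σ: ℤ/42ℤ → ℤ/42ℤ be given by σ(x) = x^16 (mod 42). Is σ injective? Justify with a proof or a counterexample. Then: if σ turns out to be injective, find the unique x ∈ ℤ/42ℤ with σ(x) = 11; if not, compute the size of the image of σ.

σ(4): Repeated squaring mod 42: 4^1 ≡ 4, 4^2 ≡ 4² = 16, 4^4 ≡ 16² = 256 ≡ 4, 4^8 ≡ 4² = 16, 4^16 ≡ 16² = 256 ≡ 4. So 4^16 ≡ 4 (mod 42).
σ(10): Repeated squaring mod 42: 10^1 ≡ 10, 10^2 ≡ 10² = 100 ≡ 16, 10^4 ≡ 16² = 256 ≡ 4, 10^8 ≡ 4² = 16, 10^16 ≡ 16² = 256 ≡ 4. So 10^16 ≡ 4 (mod 42).
So σ(4) = σ(10) = 4 while 4 ≠ 10, therefore σ is not injective.
Since σ is not injective, we determine |image(σ)|. Computing x^16 mod 42 for each x (by repeated squaring, reducing mod 42 at every step), the values σ(0), σ(1), …, σ(41) are: 0, 1, 16, 39, 4, 37, 36, 7, 22, 9, 4, 25, 30, 1, 28, 15, 16, 25, 18, 37, 22, 21, 22, 37, 18, 25, 16, 15, 28, 1, 30, 25, 4, 9, 22, 7, 36, 37, 4, 39, 16, 1.
The distinct values are {0, 1, 4, 7, 9, 15, 16, 18, 21, 22, 25, 28, 30, 36, 37, 39}; there are 16 of them.

16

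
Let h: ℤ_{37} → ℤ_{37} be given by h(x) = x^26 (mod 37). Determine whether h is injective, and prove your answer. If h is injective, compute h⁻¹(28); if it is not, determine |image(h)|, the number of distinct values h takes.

19

h(18): Repeated squaring mod 37: 18^1 ≡ 18, 18^2 ≡ 18² = 324 ≡ 28, 18^4 ≡ 28² = 784 ≡ 7, 18^8 ≡ 7² = 49 ≡ 12, 18^16 ≡ 12² = 144 ≡ 33. Since 26 = 16 + 8 + 2, 18^26 ≡ 33·12·28: 33·12 = 396 ≡ 26, then 26·28 = 728 ≡ 25. So 18^26 ≡ 25 (mod 37).
h(19): Repeated squaring mod 37: 19^1 ≡ 19, 19^2 ≡ 19² = 361 ≡ 28, 19^4 ≡ 28² = 784 ≡ 7, 19^8 ≡ 7² = 49 ≡ 12, 19^16 ≡ 12² = 144 ≡ 33. Since 26 = 16 + 8 + 2, 19^26 ≡ 33·12·28: 33·12 = 396 ≡ 26, then 26·28 = 728 ≡ 25. So 19^26 ≡ 25 (mod 37).
So h(18) = h(19) = 25 while 18 ≠ 19, so h is not injective.
Since h is not injective, we determine |image(h)|. Computing x^26 mod 37 for each x (by repeated squaring, reducing mod 37 at every step), the values h(0), h(1), …, h(36) are: 0, 1, 3, 12, 9, 21, 36, 16, 27, 33, 26, 10, 34, 28, 11, 30, 7, 4, 25, 25, 4, 7, 30, 11, 28, 34, 10, 26, 33, 27, 16, 36, 21, 9, 12, 3, 1.
The distinct values are {0, 1, 3, 4, 7, 9, 10, 11, 12, 16, 21, 25, 26, 27, 28, 30, 33, 34, 36}; there are 19 of them.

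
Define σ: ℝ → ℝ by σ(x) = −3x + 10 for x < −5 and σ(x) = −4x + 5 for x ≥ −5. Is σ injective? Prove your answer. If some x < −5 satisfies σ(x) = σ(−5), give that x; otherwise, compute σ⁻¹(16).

Both pieces are strictly decreasing (slopes −3 and −4), so each is injective on its own interval.
The left piece maps (−∞, −5) onto (25, ∞); the right piece maps [−5, ∞) onto (−∞, 25].
These images are disjoint, so no value is attained by both pieces. Therefore σ is injective.
Because the two images are disjoint, no x < −5 has σ(x) = σ(−5), so we compute σ⁻¹(16): 16 lies in (−∞, 25], so solve −4x + 5 = 16: x = (16 − 5)/(−4) = −11/4.

-11/4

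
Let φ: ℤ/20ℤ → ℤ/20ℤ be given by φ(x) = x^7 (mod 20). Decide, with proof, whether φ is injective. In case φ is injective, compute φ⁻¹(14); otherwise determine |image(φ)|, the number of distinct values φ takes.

15

φ(0) = 0^7 = 0.
φ(10): Repeated squaring mod 20: 10^1 ≡ 10, 10^2 ≡ 10² = 100 ≡ 0, 10^4 ≡ 0² = 0. Since 7 = 4 + 2 + 1, 10^7 ≡ 0·0·10: 0·0 = 0, then 0·10 = 0. So 10^7 ≡ 0 (mod 20).
So φ(0) = φ(10) = 0 while 0 ≠ 10, thus φ is not injective.
Since φ is not injective, we determine |image(φ)|. Computing x^7 mod 20 for each x (by repeated squaring, reducing mod 20 at every step), the values φ(0), φ(1), …, φ(19) are: 0, 1, 8, 7, 4, 5, 16, 3, 12, 9, 0, 11, 8, 17, 4, 15, 16, 13, 12, 19.
The distinct values are {0, 1, 3, 4, 5, 7, 8, 9, 11, 12, 13, 15, 16, 17, 19}; there are 15 of them.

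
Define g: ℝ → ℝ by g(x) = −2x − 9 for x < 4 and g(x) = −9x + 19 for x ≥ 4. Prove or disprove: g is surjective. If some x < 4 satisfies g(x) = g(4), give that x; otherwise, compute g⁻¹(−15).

3

Both pieces are strictly decreasing (slopes −2 and −9), so each is injective on its own interval.
The left piece maps (−∞, 4) onto (−17, ∞); the right piece maps [4, ∞) onto (−∞, −17].
These images together cover ℝ, so g is surjective.
Because the two images are disjoint, no x < 4 has g(x) = g(4), so we compute g⁻¹(−15): −15 lies in (−17, ∞), so solve −2x − 9 = −15: x = (−15 + 9)/(−2) = 3.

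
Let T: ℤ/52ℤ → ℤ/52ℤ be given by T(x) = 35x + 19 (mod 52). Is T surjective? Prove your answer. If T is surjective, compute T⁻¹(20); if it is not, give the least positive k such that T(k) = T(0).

Since gcd(35, 52) = 1, 35 is invertible modulo 52. Euclid's algorithm: 52 = 1·35 + 17, 35 = 2·17 + 1; back-substituting gives 1 = 3·35 − 2·52, so 35⁻¹ ≡ 3 (mod 52).
For any y ∈ ℤ/52ℤ, x = 3(y − 19) mod 52 satisfies T(x) = 35·3(y − 19) + 19 ≡ y (since 35·3 ≡ 1 mod 52). So every y has a preimage.
Hence T is surjective.
Since T is surjective, we compute T⁻¹(20): solve 35x + 19 ≡ 20 (mod 52), i.e. 35x ≡ 1 (mod 52).
Multiplying by 35⁻¹ = 3 gives x ≡ 3·1 = 3 ≡ 3 (mod 52).
Check: T(3) = 35·3 + 19 = 124 = 2·52 + 20 ≡ 20 (mod 52).

3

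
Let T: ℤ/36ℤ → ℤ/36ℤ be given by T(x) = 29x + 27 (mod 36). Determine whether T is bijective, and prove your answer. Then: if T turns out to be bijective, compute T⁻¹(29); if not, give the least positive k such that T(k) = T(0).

Recall that T is injective if T(s) = T(t) implies s = t.
If T(s) = T(t), then 29s ≡ 29t (mod 36). Because gcd(29, 36) = 1, we may cancel 29 to get s ≡ t (mod 36).
We now compute 29⁻¹ mod 36 explicitly. Euclid's algorithm: 36 = 1·29 + 7, 29 = 4·7 + 1; back-substituting gives 1 = 5·29 − 4·36, so 29⁻¹ ≡ 5 (mod 36).
Then y ↦ 5(y − 27) is a two-sided inverse to T, so every y ∈ ℤ/36ℤ has a preimage.
Thus T is bijective.
Since T is bijective, we compute T⁻¹(29): solve 29x + 27 ≡ 29 (mod 36), i.e. 29x ≡ 2 (mod 36).
Multiplying by 29⁻¹ = 5 gives x ≡ 5·2 = 10 ≡ 10 (mod 36).
Check: T(10) = 29·10 + 27 = 317 = 8·36 + 29 ≡ 29 (mod 36).

10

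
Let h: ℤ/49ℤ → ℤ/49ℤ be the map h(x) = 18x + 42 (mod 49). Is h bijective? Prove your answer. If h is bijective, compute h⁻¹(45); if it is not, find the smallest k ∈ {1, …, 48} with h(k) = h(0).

41

If h(a) = h(b), then 18a ≡ 18b (mod 49). Because gcd(18, 49) = 1, we may cancel 18 to get a ≡ b (mod 49).
We now compute 18⁻¹ mod 49 explicitly. Euclid's algorithm: 49 = 2·18 + 13, 18 = 1·13 + 5, 13 = 2·5 + 3, 5 = 1·3 + 2, 3 = 1·2 + 1; back-substituting gives 1 = 30·18 − 11·49, so 18⁻¹ ≡ 30 (mod 49).
Then y ↦ 30(y − 42) is a two-sided inverse to h, so every y ∈ ℤ/49ℤ has a preimage.
So h is bijective.
Since h is bijective, we compute h⁻¹(45): solve 18x + 42 ≡ 45 (mod 49), i.e. 18x ≡ 3 (mod 49).
Multiplying by 18⁻¹ = 30 gives x ≡ 30·3 = 90 = 1·49 + 41 ≡ 41 (mod 49).
Check: h(41) = 18·41 + 42 = 780 = 15·49 + 45 ≡ 45 (mod 49).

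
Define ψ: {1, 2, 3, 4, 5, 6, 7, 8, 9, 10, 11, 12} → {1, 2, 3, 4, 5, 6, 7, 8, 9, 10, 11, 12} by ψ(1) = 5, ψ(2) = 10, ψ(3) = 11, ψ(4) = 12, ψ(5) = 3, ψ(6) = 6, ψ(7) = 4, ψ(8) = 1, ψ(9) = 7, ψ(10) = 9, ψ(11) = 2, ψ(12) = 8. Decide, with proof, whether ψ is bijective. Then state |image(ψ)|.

12

The values 5, 10, 11, 12, 3, 6, 4, 1, 7, 9, 2, 8 are a permutation of {1, 2, 3, 4, 5, 6, 7, 8, 9, 10, 11, 12}: each element appears exactly once.
So ψ is injective and surjective, hence bijective.
The image of ψ is {1, 2, 3, 4, 5, 6, 7, 8, 9, 10, 11, 12}, which has 12 elements.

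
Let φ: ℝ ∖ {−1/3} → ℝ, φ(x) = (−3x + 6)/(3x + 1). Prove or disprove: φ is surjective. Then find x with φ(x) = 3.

If φ(x) = −1, cross-multiplying gives 3(−3x + 6) = −3(3x + 1), which simplifies to 18 = −3 — false.  So −1 has no preimage and φ is not surjective.
Solving φ(x) = 3: cross-multiplying gives −3x + 6 = 3(3x + 1), which rearranges to −12x = −3, so x = 1/4.

1/4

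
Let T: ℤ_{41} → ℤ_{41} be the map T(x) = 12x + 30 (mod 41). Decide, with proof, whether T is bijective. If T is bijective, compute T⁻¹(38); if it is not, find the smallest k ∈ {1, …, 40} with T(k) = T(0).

If T(u) = T(v), then 12u ≡ 12v (mod 41). Because gcd(12, 41) = 1, we may cancel 12 to get u ≡ v (mod 41).
We now compute 12⁻¹ mod 41 explicitly. Euclid's algorithm: 41 = 3·12 + 5, 12 = 2·5 + 2, 5 = 2·2 + 1; back-substituting gives 1 = 24·12 − 7·41, so 12⁻¹ ≡ 24 (mod 41).
For any y ∈ ℤ_{41}, x = 24(y − 30) mod 41 satisfies T(x) = 12·24(y − 30) + 30 ≡ y (since 12·24 ≡ 1 mod 41). So every y has a preimage.
So T is bijective.
Since T is bijective, we find T⁻¹(38): we need 12x ≡ 38 − 30 ≡ 8 (mod 41). Using 12⁻¹ = 24: x ≡ 24·8 = 192 = 4·41 + 28, so x = 28.
Check: T(28) = 12·28 + 30 = 366 = 8·41 + 38 ≡ 38 (mod 41).

28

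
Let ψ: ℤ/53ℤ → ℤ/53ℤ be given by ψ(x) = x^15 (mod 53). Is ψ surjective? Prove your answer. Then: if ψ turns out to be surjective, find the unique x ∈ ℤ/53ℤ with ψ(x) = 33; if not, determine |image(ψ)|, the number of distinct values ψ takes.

Since 53 is prime, the nonzero elements of ℤ/53ℤ form a cyclic group of order 52.
As gcd(15, 52) = 1, raising to the 15th power is a bijection on this group: if x_1^15 ≡ x_2^15 then (x_1x_2^{−1})^15 = 1, and the only element of order dividing gcd(15, 52) = 1 is 1, so x_1 = x_2.
With ψ(0) = 0 this makes ψ injective on all of ℤ/53ℤ, hence bijective (finite equal-size domain and codomain). In particular ψ is surjective.
Since ψ is surjective, we find the preimage of 33. The inverse of x ↦ x^15 on (ℤ/53ℤ)^× is x ↦ x^7, because 15·7 = 105 = 2·52 + 1 ≡ 1 (mod 52) and x^{52} = 1 for x ≠ 0 (Fermat). So ψ⁻¹(33) = 33^7 mod 53.
Repeated squaring mod 53: 33^1 ≡ 33, 33^2 ≡ 33² = 1089 ≡ 29, 33^4 ≡ 29² = 841 ≡ 46. Since 7 = 4 + 2 + 1, 33^7 ≡ 46·29·33: 46·29 = 1334 ≡ 9, then 9·33 = 297 ≡ 32. So 33^7 ≡ 32 (mod 53).
Hence ψ⁻¹(33) = 32.

32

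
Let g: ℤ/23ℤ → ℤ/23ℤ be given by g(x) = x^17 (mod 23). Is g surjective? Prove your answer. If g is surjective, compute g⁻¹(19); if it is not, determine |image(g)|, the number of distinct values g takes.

7

Since 23 is prime, the nonzero elements of ℤ/23ℤ form a cyclic group of order 22.
As gcd(17, 22) = 1, raising to the 17th power is a bijection on this group: if u^17 ≡ v^17 then (uv^{−1})^17 = 1, and the only element of order dividing gcd(17, 22) = 1 is 1, so u = v.
With g(0) = 0 this makes g injective on all of ℤ/23ℤ, hence bijective (finite equal-size domain and codomain). In particular g is surjective.
Since g is surjective, we find the preimage of 19. The inverse of x ↦ x^17 on (ℤ/23ℤ)^× is x ↦ x^13, because 17·13 = 221 = 10·22 + 1 ≡ 1 (mod 22) and x^{22} = 1 for x ≠ 0 (Fermat). So g⁻¹(19) = 19^13 mod 23.
Repeated squaring mod 23: 19^1 ≡ 19, 19^2 ≡ 19² = 361 ≡ 16, 19^4 ≡ 16² = 256 ≡ 3, 19^8 ≡ 3² = 9. Since 13 = 8 + 4 + 1, 19^13 ≡ 9·3·19: 9·3 = 27 ≡ 4, then 4·19 = 76 ≡ 7. So 19^13 ≡ 7 (mod 23).
Hence g⁻¹(19) = 7.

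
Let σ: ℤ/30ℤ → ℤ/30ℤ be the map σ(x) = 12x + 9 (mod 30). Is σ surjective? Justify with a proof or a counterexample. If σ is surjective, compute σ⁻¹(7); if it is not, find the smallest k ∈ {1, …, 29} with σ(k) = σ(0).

5

Recall: σ is surjective if every y in the codomain equals σ(x) for some x in the domain.
Since gcd(12, 30) = 6, we have 12x ≡ 0 (mod 6) for all x, so σ(x) ≡ 3 (mod 6).
But 0 ≢ 3 (mod 6), so 0 ∈ ℤ/30ℤ has no preimage. Thus σ is not surjective.
Since σ is not surjective, we find the least positive k with σ(k) = σ(0): this means 12k ≡ 0 (mod 30), i.e. 30 ∣ 12k. Since gcd(12, 30) = 6, dividing through by 6 this holds exactly when 5 ∣ 2k, and as gcd(2, 5) = 1, exactly when 5 ∣ k.
The smallest positive such k is 5.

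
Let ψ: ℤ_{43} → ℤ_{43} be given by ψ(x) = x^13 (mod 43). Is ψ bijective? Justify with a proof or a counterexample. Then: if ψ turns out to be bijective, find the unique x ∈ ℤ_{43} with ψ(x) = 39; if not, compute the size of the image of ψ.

Since 43 is prime, the nonzero elements of ℤ_{43} form a cyclic group of order 42.
As gcd(13, 42) = 1, raising to the 13th power is a bijection on this group: if a^13 ≡ b^13 then (ab^{−1})^13 = 1, and the only element of order dividing gcd(13, 42) = 1 is 1, so a = b.
With ψ(0) = 0 this makes ψ injective on all of ℤ_{43}, hence bijective (finite equal-size domain and codomain). In particular ψ is bijective.
Since ψ is bijective, we find the preimage of 39. The inverse of x ↦ x^13 on (ℤ_{43})^× is x ↦ x^13, because 13·13 = 169 = 4·42 + 1 ≡ 1 (mod 42) and x^{42} = 1 for x ≠ 0 (Fermat). So ψ⁻¹(39) = 39^13 mod 43.
Repeated squaring mod 43: 39^1 ≡ 39, 39^2 ≡ 39² = 1521 ≡ 16, 39^4 ≡ 16² = 256 ≡ 41, 39^8 ≡ 41² = 1681 ≡ 4. Since 13 = 8 + 4 + 1, 39^13 ≡ 4·41·39: 4·41 = 164 ≡ 35, then 35·39 = 1365 ≡ 32. So 39^13 ≡ 32 (mod 43).
Hence ψ⁻¹(39) = 32.

32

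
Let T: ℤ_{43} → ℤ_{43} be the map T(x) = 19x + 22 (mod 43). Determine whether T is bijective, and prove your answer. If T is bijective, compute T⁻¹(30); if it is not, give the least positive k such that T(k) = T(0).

14

If T(x_1) = T(x_2), then 19x_1 ≡ 19x_2 (mod 43). Because gcd(19, 43) = 1, we may cancel 19 to get x_1 ≡ x_2 (mod 43).
We now compute 19⁻¹ mod 43 explicitly. Euclid's algorithm: 43 = 2·19 + 5, 19 = 3·5 + 4, 5 = 1·4 + 1; back-substituting gives 1 = 34·19 − 15·43, so 19⁻¹ ≡ 34 (mod 43).
Then y ↦ 34(y − 22) is a two-sided inverse to T, so every y ∈ ℤ_{43} has a preimage.
Thus T is bijective.
Since T is bijective, we compute T⁻¹(30): solve 19x + 22 ≡ 30 (mod 43), i.e. 19x ≡ 8 (mod 43).
Multiplying by 19⁻¹ = 34 gives x ≡ 34·8 = 272 = 6·43 + 14 ≡ 14 (mod 43).
Check: T(14) = 19·14 + 22 = 288 = 6·43 + 30 ≡ 30 (mod 43).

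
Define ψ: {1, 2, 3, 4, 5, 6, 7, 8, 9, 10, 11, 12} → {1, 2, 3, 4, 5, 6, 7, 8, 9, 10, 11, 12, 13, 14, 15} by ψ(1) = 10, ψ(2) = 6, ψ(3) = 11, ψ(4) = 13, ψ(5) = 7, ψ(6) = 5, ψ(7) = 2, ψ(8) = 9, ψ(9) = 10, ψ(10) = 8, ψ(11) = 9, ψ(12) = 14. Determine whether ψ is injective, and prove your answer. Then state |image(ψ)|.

ψ(1) = 10 = ψ(9) with 1 ≠ 9, so ψ is not injective.
The image of ψ is {2, 5, 6, 7, 8, 9, 10, 11, 13, 14}, which has 10 elements.

10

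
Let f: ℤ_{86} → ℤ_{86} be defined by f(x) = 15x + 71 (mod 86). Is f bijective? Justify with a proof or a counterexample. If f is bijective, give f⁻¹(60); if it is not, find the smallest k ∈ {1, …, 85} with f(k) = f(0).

5

Suppose f(x_1) = f(x_2) in ℤ_{86}. Then 15x_1 + 71 ≡ 15x_2 + 71 (mod 86), therefore 15(x_1 − x_2) ≡ 0 (mod 86).
Since gcd(15, 86) = 1, 15 is invertible modulo 86, thus x_1 − x_2 ≡ 0 (mod 86), i.e. x_1 = x_2.
We now compute 15⁻¹ mod 86 explicitly. Euclid's algorithm: 86 = 5·15 + 11, 15 = 1·11 + 4, 11 = 2·4 + 3, 4 = 1·3 + 1; back-substituting gives 1 = 23·15 − 4·86, so 15⁻¹ ≡ 23 (mod 86).
For any y ∈ ℤ_{86}, x = 23(y − 71) mod 86 satisfies f(x) = 15·23(y − 71) + 71 ≡ y (since 15·23 ≡ 1 mod 86). So every y has a preimage.
Thus f is bijective.
Since f is bijective, we find f⁻¹(60): we need 15x ≡ 60 − 71 ≡ 75 (mod 86). Using 15⁻¹ = 23: x ≡ 23·75 = 1725 = 20·86 + 5, so x = 5.
Check: f(5) = 15·5 + 71 = 146 = 1·86 + 60 ≡ 60 (mod 86).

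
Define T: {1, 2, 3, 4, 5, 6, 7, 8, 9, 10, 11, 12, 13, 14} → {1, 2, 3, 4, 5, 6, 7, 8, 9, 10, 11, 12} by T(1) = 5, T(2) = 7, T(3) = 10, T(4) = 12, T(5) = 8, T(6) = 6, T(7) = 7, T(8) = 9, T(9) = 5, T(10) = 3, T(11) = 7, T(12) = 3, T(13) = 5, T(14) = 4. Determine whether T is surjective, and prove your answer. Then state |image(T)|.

No element maps to 1, so T is not surjective.
The image of T is {3, 4, 5, 6, 7, 8, 9, 10, 12}, which has 9 elements.

9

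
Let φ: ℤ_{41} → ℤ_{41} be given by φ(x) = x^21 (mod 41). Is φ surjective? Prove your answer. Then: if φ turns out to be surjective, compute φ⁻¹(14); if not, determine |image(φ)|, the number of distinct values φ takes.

27

Since 41 is prime, the nonzero elements of ℤ_{41} form a cyclic group of order 40.
As gcd(21, 40) = 1, raising to the 21st power is a bijection on this group: if x_1^21 ≡ x_2^21 then (x_1x_2^{−1})^21 = 1, and the only element of order dividing gcd(21, 40) = 1 is 1, so x_1 = x_2.
With φ(0) = 0 this makes φ injective on all of ℤ_{41}, hence bijective (finite equal-size domain and codomain). In particular φ is surjective.
Since φ is surjective, we find the preimage of 14. The inverse of x ↦ x^21 on (ℤ_{41})^× is x ↦ x^21, because 21·21 = 441 = 11·40 + 1 ≡ 1 (mod 40) and x^{40} = 1 for x ≠ 0 (Fermat). So φ⁻¹(14) = 14^21 mod 41.
Repeated squaring mod 41: 14^1 ≡ 14, 14^2 ≡ 14² = 196 ≡ 32, 14^4 ≡ 32² = 1024 ≡ 40, 14^8 ≡ 40² = 1600 ≡ 1, 14^16 ≡ 1² = 1. Since 21 = 16 + 4 + 1, 14^21 ≡ 1·40·14: 1·40 = 40, then 40·14 = 560 ≡ 27. So 14^21 ≡ 27 (mod 41).
Hence φ⁻¹(14) = 27.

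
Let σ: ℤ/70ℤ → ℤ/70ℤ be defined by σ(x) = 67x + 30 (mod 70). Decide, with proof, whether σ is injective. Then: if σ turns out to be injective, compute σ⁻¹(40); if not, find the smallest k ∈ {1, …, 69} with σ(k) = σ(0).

20

Suppose σ(a) = σ(b) in ℤ/70ℤ. Then 67a + 30 ≡ 67b + 30 (mod 70), thus 67(a − b) ≡ 0 (mod 70).
Since gcd(67, 70) = 1, 67 is invertible modulo 70, hence a − b ≡ 0 (mod 70), i.e. a = b.
Therefore σ is injective.
We now compute 67⁻¹ mod 70 explicitly. Euclid's algorithm: 70 = 1·67 + 3, 67 = 22·3 + 1; back-substituting gives 1 = 23·67 − 22·70, so 67⁻¹ ≡ 23 (mod 70).
Since σ is injective, we find σ⁻¹(40): we need 67x ≡ 40 − 30 ≡ 10 (mod 70). Using 67⁻¹ = 23: x ≡ 23·10 = 230 = 3·70 + 20, so x = 20.
Check: σ(20) = 67·20 + 30 = 1370 = 19·70 + 40 ≡ 40 (mod 70).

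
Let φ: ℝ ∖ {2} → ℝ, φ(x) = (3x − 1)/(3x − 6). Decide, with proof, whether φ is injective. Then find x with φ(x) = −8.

Suppose φ(u) = φ(v). Cross-multiplying: (3u − 1)(3v − 6) = (3v − 1)(3u − 6).
Expanding both sides and cancelling the symmetric terms leaves −15·(u − v) = 0. Since −15 ≠ 0, u = v. Therefore φ is injective.
Solving φ(x) = −8: cross-multiplying gives 3x − 1 = −8(3x − 6), which rearranges to 27x = 49, so x = 49/27.

49/27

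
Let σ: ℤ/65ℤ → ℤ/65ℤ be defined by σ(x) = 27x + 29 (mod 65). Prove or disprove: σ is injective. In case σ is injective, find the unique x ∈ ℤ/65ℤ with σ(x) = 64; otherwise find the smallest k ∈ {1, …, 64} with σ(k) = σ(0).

Recall that σ is injective if σ(u) = σ(v) implies u = v.
If σ(u) = σ(v), then 27u ≡ 27v (mod 65). Because gcd(27, 65) = 1, we may cancel 27 to get u ≡ v (mod 65).
Thus σ is injective.
We now compute 27⁻¹ mod 65 explicitly. Euclid's algorithm: 65 = 2·27 + 11, 27 = 2·11 + 5, 11 = 2·5 + 1; back-substituting gives 1 = 53·27 − 22·65, so 27⁻¹ ≡ 53 (mod 65).
Since σ is injective, we compute σ⁻¹(64): solve 27x + 29 ≡ 64 (mod 65), i.e. 27x ≡ 35 (mod 65).
Multiplying by 27⁻¹ = 53 gives x ≡ 53·35 = 1855 = 28·65 + 35 ≡ 35 (mod 65).
Check: σ(35) = 27·35 + 29 = 974 = 14·65 + 64 ≡ 64 (mod 65).

35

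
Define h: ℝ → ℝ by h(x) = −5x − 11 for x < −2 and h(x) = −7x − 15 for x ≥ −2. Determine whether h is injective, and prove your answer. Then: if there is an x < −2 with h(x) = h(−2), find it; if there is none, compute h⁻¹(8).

Both pieces are strictly decreasing (slopes −5 and −7), so each is injective on its own interval.
The left piece maps (−∞, −2) onto (−1, ∞); the right piece maps [−2, ∞) onto (−∞, −1].
These images are disjoint, so no value is attained by both pieces. Thus h is injective.
Because the two images are disjoint, no x < −2 has h(x) = h(−2), so we compute h⁻¹(8): 8 lies in (−1, ∞), so solve −5x − 11 = 8: x = (8 + 11)/(−5) = −19/5.

-19/5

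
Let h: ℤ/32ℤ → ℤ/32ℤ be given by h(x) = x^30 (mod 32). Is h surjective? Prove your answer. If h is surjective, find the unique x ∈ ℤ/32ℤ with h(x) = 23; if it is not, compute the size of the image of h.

5

h(0) = 0^30 = 0.
h(2): Repeated squaring mod 32: 2^1 ≡ 2, 2^2 ≡ 2² = 4, 2^4 ≡ 4² = 16, 2^8 ≡ 16² = 256 ≡ 0, 2^16 ≡ 0² = 0. Since 30 = 16 + 8 + 4 + 2, 2^30 ≡ 0·0·16·4: 0·0 = 0, then 0·16 = 0, then 0·4 = 0. So 2^30 ≡ 0 (mod 32).
So h(0) = h(2) = 0 while 0 ≠ 2, thus h is not injective.
A non-injective map from the 32-element set ℤ/32ℤ to itself takes at most 31 distinct values, so it cannot be surjective. So h is not surjective.
Since h is not surjective, we determine |image(h)|. Computing x^30 mod 32 for each x (by repeated squaring, reducing mod 32 at every step), the values h(0), h(1), …, h(31) are: 0, 1, 0, 25, 0, 9, 0, 17, 0, 17, 0, 9, 0, 25, 0, 1, 0, 1, 0, 25, 0, 9, 0, 17, 0, 17, 0, 9, 0, 25, 0, 1.
The distinct values are {0, 1, 9, 17, 25}; there are 5 of them.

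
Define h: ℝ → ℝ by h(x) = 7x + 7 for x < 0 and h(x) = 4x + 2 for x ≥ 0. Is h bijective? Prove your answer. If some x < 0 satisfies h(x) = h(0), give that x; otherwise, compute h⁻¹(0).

-5/7

Both pieces are strictly increasing (slopes 7 and 4), so each is injective on its own interval.
The left piece maps (−∞, 0) onto (−∞, 7); the right piece maps [0, ∞) onto [2, ∞).
These images overlap. In particular h(0) = 2 (right piece), and solving 7x + 7 = 2 on the left piece gives x = −5/7 < 0.
So h(−5/7) = h(0) with −5/7 ≠ 0, and h is not injective, hence not bijective. This x = −5/7 is the requested value below 0.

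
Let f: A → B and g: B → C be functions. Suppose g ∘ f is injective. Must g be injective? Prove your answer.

not injective

No. Take A = {1, 2, 3}, B = {1, 2, 3, 4}, C = {1, 2, 3, 4}, f(a) = a for each a ∈ A, and g(b) = 3 if b ∈ {3, 4} else g(b) = b.
Then g ∘ f = f is injective (A ⊂ B and f is the inclusion), but g(3) = g(4) = 3 with 3 ≠ 4, so g is not injective.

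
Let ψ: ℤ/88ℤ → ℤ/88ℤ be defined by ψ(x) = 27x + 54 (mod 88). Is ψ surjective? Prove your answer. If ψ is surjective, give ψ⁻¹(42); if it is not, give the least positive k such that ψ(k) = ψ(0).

Since gcd(27, 88) = 1, 27 is invertible modulo 88. Euclid's algorithm: 88 = 3·27 + 7, 27 = 3·7 + 6, 7 = 1·6 + 1; back-substituting gives 1 = 75·27 − 23·88, so 27⁻¹ ≡ 75 (mod 88).
Then y ↦ 75(y − 54) is a two-sided inverse to ψ, so every y ∈ ℤ/88ℤ has a preimage.
So ψ is surjective.
Since ψ is surjective, we compute ψ⁻¹(42): solve 27x + 54 ≡ 42 (mod 88), i.e. 27x ≡ 76 (mod 88).
Multiplying by 27⁻¹ = 75 gives x ≡ 75·76 = 5700 = 64·88 + 68 ≡ 68 (mod 88).
Check: ψ(68) = 27·68 + 54 = 1890 = 21·88 + 42 ≡ 42 (mod 88).

68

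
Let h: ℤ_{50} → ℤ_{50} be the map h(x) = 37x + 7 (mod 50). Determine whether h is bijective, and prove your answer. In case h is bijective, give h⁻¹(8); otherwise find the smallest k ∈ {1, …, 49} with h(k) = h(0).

Suppose h(a) = h(b) in ℤ_{50}. Then 37a + 7 ≡ 37b + 7 (mod 50), thus 37(a − b) ≡ 0 (mod 50).
Since gcd(37, 50) = 1, 37 is invertible modulo 50, therefore a − b ≡ 0 (mod 50), i.e. a = b.
We now compute 37⁻¹ mod 50 explicitly. Euclid's algorithm: 50 = 1·37 + 13, 37 = 2·13 + 11, 13 = 1·11 + 2, 11 = 5·2 + 1; back-substituting gives 1 = 23·37 − 17·50, so 37⁻¹ ≡ 23 (mod 50).
For any y ∈ ℤ_{50}, x = 23(y − 7) mod 50 satisfies h(x) = 37·23(y − 7) + 7 ≡ y (since 37·23 ≡ 1 mod 50). So every y has a preimage.
Hence h is bijective.
Since h is bijective, we find h⁻¹(8): we need 37x ≡ 8 − 7 ≡ 1 (mod 50). Using 37⁻¹ = 23: x ≡ 23·1 = 23, so x = 23.
Check: h(23) = 37·23 + 7 = 858 = 17·50 + 8 ≡ 8 (mod 50).

23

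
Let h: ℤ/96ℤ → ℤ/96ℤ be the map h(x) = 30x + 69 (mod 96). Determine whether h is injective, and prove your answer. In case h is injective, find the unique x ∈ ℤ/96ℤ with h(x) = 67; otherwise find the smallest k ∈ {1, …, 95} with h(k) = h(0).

16

We have gcd(30, 96) = 6 > 1. Taking s = 0 and t = 16: h(0) = 69 and h(16) = 30·16 + 69 = 549 ≡ 69 (mod 96).
So h(0) = h(16) while 0 ≠ 16, therefore h is not injective.
Since h is not injective, we find the least positive k with h(k) = h(0): this means 30k ≡ 0 (mod 96), i.e. 96 ∣ 30k. Since gcd(30, 96) = 6, dividing through by 6 this holds exactly when 16 ∣ 5k, and as gcd(5, 16) = 1, exactly when 16 ∣ k.
The smallest positive such k is 16.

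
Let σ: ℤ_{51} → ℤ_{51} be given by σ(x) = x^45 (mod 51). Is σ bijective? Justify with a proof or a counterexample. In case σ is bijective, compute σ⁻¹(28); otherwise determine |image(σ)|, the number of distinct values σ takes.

10

Computing x^45 mod 51 for each x (by repeated squaring, reducing mod 51 at every step), the values σ(0), σ(1), …, σ(50) are: 0, 1, 32, 12, 4, 20, 27, 40, 26, 42, 28, 41, 48, 13, 5, 36, 16, 17, 18, 49, 29, 21, 37, 44, 6, 43, 8, 45, 7, 14, 30, 22, 2, 33, 34, 35, 15, 46, 38, 3, 10, 23, 9, 25, 11, 24, 31, 47, 39, 19, 50.
Every element of ℤ_{51} appears exactly once in this list, so σ is a bijection, and in particular bijective.
Since σ is bijective, we read off the preimage of 28 from the same table: σ(10) = 28, so σ⁻¹(28) = 10.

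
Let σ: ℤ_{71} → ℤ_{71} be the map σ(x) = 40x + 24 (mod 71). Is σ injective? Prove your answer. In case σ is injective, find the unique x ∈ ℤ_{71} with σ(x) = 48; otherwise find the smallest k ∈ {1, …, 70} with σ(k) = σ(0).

29

If σ(u) = σ(v), then 40u ≡ 40v (mod 71). Because gcd(40, 71) = 1, we may cancel 40 to get u ≡ v (mod 71).
Thus σ is injective.
We now compute 40⁻¹ mod 71 explicitly. Euclid's algorithm: 71 = 1·40 + 31, 40 = 1·31 + 9, 31 = 3·9 + 4, 9 = 2·4 + 1; back-substituting gives 1 = 16·40 − 9·71, so 40⁻¹ ≡ 16 (mod 71).
Since σ is injective, we find σ⁻¹(48): we need 40x ≡ 48 − 24 ≡ 24 (mod 71). Using 40⁻¹ = 16: x ≡ 16·24 = 384 = 5·71 + 29, so x = 29.
Check: σ(29) = 40·29 + 24 = 1184 = 16·71 + 48 ≡ 48 (mod 71).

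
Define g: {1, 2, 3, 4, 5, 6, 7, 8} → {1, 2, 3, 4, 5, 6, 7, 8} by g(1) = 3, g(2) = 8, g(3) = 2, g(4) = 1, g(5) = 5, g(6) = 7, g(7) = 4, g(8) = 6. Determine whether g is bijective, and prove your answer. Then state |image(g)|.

The values 3, 8, 2, 1, 5, 7, 4, 6 are a permutation of {1, 2, 3, 4, 5, 6, 7, 8}: each element appears exactly once.
So g is injective and surjective, hence bijective.
The image of g is {1, 2, 3, 4, 5, 6, 7, 8}, which has 8 elements.

8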